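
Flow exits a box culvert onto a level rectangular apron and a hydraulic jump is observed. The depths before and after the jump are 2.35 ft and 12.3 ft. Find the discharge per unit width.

For a rectangular channel the momentum equation gives q² = ½·g·y₁·y₂·(y₁ + y₂) = ½×32.2×2.35×12.3×14.7 = 6818.
q = √6818 = 82.6 ft²/s.

q = 82.6 ft²/s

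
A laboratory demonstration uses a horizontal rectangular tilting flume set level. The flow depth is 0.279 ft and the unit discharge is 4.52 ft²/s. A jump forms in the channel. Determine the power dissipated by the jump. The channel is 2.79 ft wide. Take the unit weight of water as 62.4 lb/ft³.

V₁ = q/y₁ = 4.52/0.279 = 16.2 ft/s. Fr₁ = V₁/√(g·y₁) = 16.2/√(32.2×0.279) = 5.41.
By Bélanger, y₂/y₁ = ½[√(1 + 8Fr₁²) − 1] = ½[√234.7 − 1] = 7.16.
y₂ = 7.16 × 0.279 = 2.00 ft.
Head loss: ΔE = (y₂ − y₁)³/(4y₁y₂) = (2.00 − 0.279)³/(4×0.279×2.00) = 5.08/2.23 = 2.28 ft.
Q = q·b = 4.52 × 2.79 = 12.6 cfs. P = γ·Q·ΔE/550 = 62.4 × 12.6 × 2.28 / 550 = 3.26 hp.

P = 3.26 hp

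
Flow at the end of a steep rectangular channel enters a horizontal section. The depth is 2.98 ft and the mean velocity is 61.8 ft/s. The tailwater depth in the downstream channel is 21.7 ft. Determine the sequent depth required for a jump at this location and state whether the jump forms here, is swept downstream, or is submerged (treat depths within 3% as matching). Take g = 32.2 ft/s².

Fr₁ = V₁/√(g·y₁) = 61.8/√(32.2×2.98) = 6.31.
Conjugate-depth relation: y₂/y₁ = ½[√(1 + 8Fr₁²) − 1] = ½[√319.4 − 1] = 8.44.
y₂ = 8.44 × 2.98 = 25.1 ft.
Tailwater y_tw = 21.7 ft: y_tw < y₂, so the jump is swept downstream.

y₂ = 25.1 ft; the jump is swept downstream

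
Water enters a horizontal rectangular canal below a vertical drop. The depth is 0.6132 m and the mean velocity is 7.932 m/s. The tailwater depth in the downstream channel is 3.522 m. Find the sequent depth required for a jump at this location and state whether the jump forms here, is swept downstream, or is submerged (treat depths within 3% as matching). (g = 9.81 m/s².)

Fr₁ = V₁/√(g·y₁) = 7.932/√(9.81×0.6132) = 3.234.
Bélanger equation: y₂/y₁ = ½[√(1 + 8Fr₁²) − 1] = ½[√84.673 − 1] = 4.101.
y₂ = 4.101 × 0.6132 = 2.515 m.
Tailwater y_tw = 3.522 m: y_tw > y₂, so the jump is submerged.

y₂ = 2.515 m; the jump is submerged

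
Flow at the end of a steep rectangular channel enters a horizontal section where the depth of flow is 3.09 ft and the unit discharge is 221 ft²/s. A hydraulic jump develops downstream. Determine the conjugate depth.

y₂ = 29.8 ft

V₁ = q/y₁ = 221/3.09 = 71.5 ft/s. Fr₁ = V₁/√(g·y₁) = 71.5/√(32.2×3.09) = 7.17.
By Bélanger, y₂/y₁ = ½[√(1 + 8Fr₁²) − 1] = ½[√412.3 − 1] = 9.65.
y₂ = 9.65 × 3.09 = 29.8 ft.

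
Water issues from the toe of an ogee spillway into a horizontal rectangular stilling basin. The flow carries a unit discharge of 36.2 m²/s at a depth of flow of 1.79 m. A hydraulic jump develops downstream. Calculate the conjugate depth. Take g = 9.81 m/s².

V₁ = q/y₁ = 36.2/1.79 = 20.2 m/s. Fr₁ = V₁/√(g·y₁) = 20.2/√(9.81×1.79) = 4.83.
By Bélanger, y₂/y₁ = ½[√(1 + 8Fr₁²) − 1] = ½[√187.3 − 1] = 6.34.
y₂ = 6.34 × 1.79 = 11.4 m.

y₂ = 11.4 m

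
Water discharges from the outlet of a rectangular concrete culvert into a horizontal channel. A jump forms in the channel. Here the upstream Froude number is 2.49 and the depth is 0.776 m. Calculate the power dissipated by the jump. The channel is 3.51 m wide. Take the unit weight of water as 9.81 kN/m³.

Fr₁ = 2.49 (given).
From the momentum equation for a rectangular channel, y₂/y₁ = ½[√(1 + 8Fr₁²) − 1] = ½[√50.60 − 1] = 3.06.
y₂ = 3.06 × 0.776 = 2.37 m.
Head loss: ΔE = (y₂ − y₁)³/(4y₁y₂) = (2.37 − 0.776)³/(4×0.776×2.37) = 4.07/7.36 = 0.552 m.
V₁ = Fr₁·√(g·y₁) = 2.49×√(9.81×0.776) = 6.87 m/s; q = V₁·y₁ = 5.33 m²/s. Q = q·b = 5.33 × 3.51 = 18.7 m³/s. P = γ·Q·ΔE = 9.81 × 18.7 × 0.552 = 101 kW.

P = 101 kW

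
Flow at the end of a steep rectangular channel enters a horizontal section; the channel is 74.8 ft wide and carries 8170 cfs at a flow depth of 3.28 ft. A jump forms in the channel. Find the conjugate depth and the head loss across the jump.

y₂ = 13.5 ft; ΔE = 6.00 ft

q = Q/b = 8170/74.8 = 109 ft²/s; V₁ = q/y₁ = 33.3 ft/s. Fr₁ = V₁/√(g·y₁) = 3.24.
Sequent-depth ratio: y₂/y₁ = ½[√(1 + 8Fr₁²) − 1] = ½[√85.00 − 1] = 4.11.
y₂ = 4.11 × 3.28 = 13.5 ft.
V₂ = q/y₂ = 109/13.5 = 8.10 ft/s. E₁ = y₁ + V₁²/2g = 20.5 ft; E₂ = y₂ + V₂²/2g = 14.5 ft. ΔE = E₁ − E₂ = 6.00 ft.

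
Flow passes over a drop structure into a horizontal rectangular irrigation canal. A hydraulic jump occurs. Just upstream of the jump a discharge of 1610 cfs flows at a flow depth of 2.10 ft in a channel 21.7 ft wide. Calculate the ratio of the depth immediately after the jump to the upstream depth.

y₂/y₁ = 5.60

q = Q/b = 1610/21.7 = 74.2 ft²/s; V₁ = q/y₁ = 35.3 ft/s. Fr₁ = V₁/√(g·y₁) = 4.30.
Conjugate-depth relation: y₂/y₁ = ½[√(1 + 8Fr₁²) − 1] = ½[√148.7 − 1] = 5.60.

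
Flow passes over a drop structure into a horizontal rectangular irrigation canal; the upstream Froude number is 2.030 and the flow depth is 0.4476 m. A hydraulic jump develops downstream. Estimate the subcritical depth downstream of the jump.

Fr₁ = 2.030 (given).
Sequent-depth ratio: y₂/y₁ = ½[√(1 + 8Fr₁²) − 1] = ½[√33.967 − 1] = 2.414.
y₂ = 2.414 × 0.4476 = 1.081 m.

y₂ = 1.081 m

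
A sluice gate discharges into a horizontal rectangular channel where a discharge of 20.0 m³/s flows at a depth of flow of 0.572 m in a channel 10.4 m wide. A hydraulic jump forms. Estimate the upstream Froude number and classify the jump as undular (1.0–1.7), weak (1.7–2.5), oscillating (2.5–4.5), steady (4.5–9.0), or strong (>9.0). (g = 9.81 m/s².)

Fr₁ = 1.42; undular jump

q = Q/b = 20.0/10.4 = 1.92 m²/s; V₁ = q/y₁ = 3.36 m/s. Fr₁ = V₁/√(g·y₁) = 1.42.
Fr₁ = 1.42 lies in the undular range.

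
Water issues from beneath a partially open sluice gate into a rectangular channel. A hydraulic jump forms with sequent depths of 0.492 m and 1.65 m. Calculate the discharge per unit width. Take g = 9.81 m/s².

For a rectangular channel the momentum equation gives q² = ½·g·y₁·y₂·(y₁ + y₂) = ½×9.81×0.492×1.65×2.14 = 8.53.
q = √8.53 = 2.92 m²/s.

q = 2.92 m²/s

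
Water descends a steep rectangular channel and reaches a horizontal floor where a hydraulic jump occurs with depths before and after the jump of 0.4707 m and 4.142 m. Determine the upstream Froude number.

For a rectangular channel the momentum equation gives q² = ½·g·y₁·y₂·(y₁ + y₂) = ½×9.81×0.4707×4.142×4.613 = 44.11.
q = √44.11 = 6.642 m²/s.
V₁ = q/y₁ = 14.11 m/s; Fr₁ = V₁/√(g·y₁) = 6.566.

Fr₁ = 6.566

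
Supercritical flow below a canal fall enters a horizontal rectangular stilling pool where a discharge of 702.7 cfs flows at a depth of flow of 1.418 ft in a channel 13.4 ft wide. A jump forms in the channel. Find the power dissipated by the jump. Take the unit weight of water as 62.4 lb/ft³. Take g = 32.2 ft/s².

q = Q/b = 702.7/13.4 = 52.44 ft²/s; V₁ = q/y₁ = 36.98 ft/s. Fr₁ = V₁/√(g·y₁) = 5.473.
Conjugate-depth relation: y₂/y₁ = ½[√(1 + 8Fr₁²) − 1] = ½[√240.63 − 1] = 7.256.
y₂ = 7.256 × 1.418 = 10.29 ft.
Head loss: ΔE = (y₂ − y₁)³/(4y₁y₂) = (10.29 − 1.418)³/(4×1.418×10.29) = 698.1/58.36 = 11.96 ft.
P = γ·Q·ΔE/550 = 62.4 × 702.7 × 11.96 / 550 = 953.7 hp.

P = 953.7 hp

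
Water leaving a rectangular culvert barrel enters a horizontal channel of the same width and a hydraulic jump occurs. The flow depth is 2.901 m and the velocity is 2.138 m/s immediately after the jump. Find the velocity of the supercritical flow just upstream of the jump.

Fr₂ = V₂/√(g·y₂) = 2.138/√(9.81×2.901) = 0.4008.
The Bélanger relation is symmetric: y₁/y₂ = ½[√(1 + 8Fr₂²) − 1] = ½[√2.2850 − 1] = 0.2558.
y₁ = 0.2558 × 2.901 = 0.7421 m.
V₁ = q/y₁ = 6.202/0.7421 = 8.358 m/s.

V₁ = 8.358 m/s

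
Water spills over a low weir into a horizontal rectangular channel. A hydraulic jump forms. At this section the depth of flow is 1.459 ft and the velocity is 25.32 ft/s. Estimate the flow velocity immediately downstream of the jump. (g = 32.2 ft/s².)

Fr₁ = V₁/√(g·y₁) = 25.32/√(32.2×1.459) = 3.694.
From the momentum equation for a rectangular channel, y₂/y₁ = ½[√(1 + 8Fr₁²) − 1] = ½[√110.17 − 1] = 4.748.
y₂ = 4.748 × 1.459 = 6.927 ft.
q = V₁·y₁ = 25.32 × 1.459 = 36.94 ft²/s.
V₂ = q/y₂ = 36.94/6.927 = 5.333 ft/s.

V₂ = 5.333 ft/s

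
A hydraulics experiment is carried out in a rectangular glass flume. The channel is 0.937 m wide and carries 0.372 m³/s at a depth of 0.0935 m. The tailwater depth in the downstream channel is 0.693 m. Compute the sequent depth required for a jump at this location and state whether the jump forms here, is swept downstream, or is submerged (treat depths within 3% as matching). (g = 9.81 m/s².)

y₂ = 0.541 m; the jump is submerged

q = Q/b = 0.372/0.937 = 0.397 m²/s; V₁ = q/y₁ = 4.25 m/s. Fr₁ = V₁/√(g·y₁) = 4.43.
Sequent-depth ratio: y₂/y₁ = ½[√(1 + 8Fr₁²) − 1] = ½[√158.3 − 1] = 5.79.
y₂ = 5.79 × 0.0935 = 0.541 m.
Tailwater y_tw = 0.693 m: y_tw > y₂, so the jump is submerged.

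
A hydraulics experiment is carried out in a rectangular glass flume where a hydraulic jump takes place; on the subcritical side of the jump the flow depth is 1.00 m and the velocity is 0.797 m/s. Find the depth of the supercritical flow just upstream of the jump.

y₁ = 0.116 m

Fr₂ = V₂/√(g·y₂) = 0.797/√(9.81×1.00) = 0.254.
Since the conjugate-depth ratio holds either way, y₁/y₂ = ½[√(1 + 8Fr₂²) − 1] = ½[√1.518 − 1] = 0.116.
y₁ = 0.116 × 1.00 = 0.116 m.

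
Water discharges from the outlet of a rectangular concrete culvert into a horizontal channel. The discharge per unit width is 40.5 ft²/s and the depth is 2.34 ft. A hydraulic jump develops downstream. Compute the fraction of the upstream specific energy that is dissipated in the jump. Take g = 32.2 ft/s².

V₁ = q/y₁ = 40.5/2.34 = 17.3 ft/s. Fr₁ = V₁/√(g·y₁) = 17.3/√(32.2×2.34) = 1.99.
Bélanger equation: y₂/y₁ = ½[√(1 + 8Fr₁²) − 1] = ½[√32.81 − 1] = 2.36.
y₂ = 2.36 × 2.34 = 5.53 ft.
E₁ = y₁ + V₁²/2g = 6.99 ft. ΔE = (y₂ − y₁)³/(4y₁y₂) = 0.628 ft. ΔE/E₁ = 0.628/6.99 = 0.0898.

ΔE/E₁ = 0.0898 (8.98%)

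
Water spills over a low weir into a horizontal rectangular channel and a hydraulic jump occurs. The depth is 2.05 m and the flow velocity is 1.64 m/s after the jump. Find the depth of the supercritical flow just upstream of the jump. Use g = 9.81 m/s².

y₁ = 0.450 m

Fr₂ = V₂/√(g·y₂) = 1.64/√(9.81×2.05) = 0.366.
Applying the sequent-depth relation in reverse, y₁/y₂ = ½[√(1 + 8Fr₂²) − 1] = ½[√2.070 − 1] = 0.219.
y₁ = 0.219 × 2.05 = 0.450 m.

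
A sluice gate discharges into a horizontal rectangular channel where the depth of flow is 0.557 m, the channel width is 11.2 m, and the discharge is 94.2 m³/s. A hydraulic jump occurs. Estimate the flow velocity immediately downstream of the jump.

V₂ = 1.75 m/s

q = Q/b = 94.2/11.2 = 8.41 m²/s; V₁ = q/y₁ = 15.1 m/s. Fr₁ = V₁/√(g·y₁) = 6.46.
From the momentum equation for a rectangular channel, y₂/y₁ = ½[√(1 + 8Fr₁²) − 1] = ½[√334.8 − 1] = 8.65.
y₂ = 8.65 × 0.557 = 4.82 m.
V₂ = q/y₂ = 8.41/4.82 = 1.75 m/s.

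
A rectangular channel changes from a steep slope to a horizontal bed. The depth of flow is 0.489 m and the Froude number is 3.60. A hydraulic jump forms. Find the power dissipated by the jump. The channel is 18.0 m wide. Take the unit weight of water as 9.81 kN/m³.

P = 852 kW

Fr₁ = 3.60 (given).
Bélanger equation: y₂/y₁ = ½[√(1 + 8Fr₁²) − 1] = ½[√104.7 − 1] = 4.62.
y₂ = 4.62 × 0.489 = 2.26 m.
V₁ = Fr₁·√(g·y₁) = 3.60×√(9.81×0.489) = 7.88 m/s; q = V₁·y₁ = 3.86 m²/s. V₂ = q/y₂ = 3.86/2.26 = 1.71 m/s. E₁ = y₁ + V₁²/2g = 3.66 m; E₂ = y₂ + V₂²/2g = 2.41 m. ΔE = E₁ − E₂ = 1.25 m.
Q = q·b = 3.86 × 18.0 = 69.4 m³/s. P = γ·Q·ΔE = 9.81 × 69.4 × 1.25 = 852 kW.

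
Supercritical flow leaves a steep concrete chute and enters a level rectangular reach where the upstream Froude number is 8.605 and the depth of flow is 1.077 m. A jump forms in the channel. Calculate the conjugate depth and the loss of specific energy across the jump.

Fr₁ = 8.605 (given).
From the momentum equation for a rectangular channel, y₂/y₁ = ½[√(1 + 8Fr₁²) − 1] = ½[√593.37 − 1] = 11.68.
y₂ = 11.68 × 1.077 = 12.58 m.
V₁ = Fr₁·√(g·y₁) = 8.605×√(9.81×1.077) = 27.97 m/s; q = V₁·y₁ = 30.12 m²/s. V₂ = q/y₂ = 30.12/12.58 = 2.395 m/s. E₁ = y₁ + V₁²/2g = 40.95 m; E₂ = y₂ + V₂²/2g = 12.87 m. ΔE = E₁ − E₂ = 28.08 m.

y₂ = 12.58 m; ΔE = 28.08 m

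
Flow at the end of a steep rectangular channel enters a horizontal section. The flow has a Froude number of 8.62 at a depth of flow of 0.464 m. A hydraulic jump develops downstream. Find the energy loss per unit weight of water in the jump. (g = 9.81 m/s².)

ΔE = 12.1 m

Fr₁ = 8.62 (given).
Conjugate-depth relation: y₂/y₁ = ½[√(1 + 8Fr₁²) − 1] = ½[√595.4 − 1] = 11.7.
y₂ = 11.7 × 0.464 = 5.43 m.
V₁ = Fr₁·√(g·y₁) = 8.62×√(9.81×0.464) = 18.4 m/s; q = V₁·y₁ = 8.53 m²/s. V₂ = q/y₂ = 8.53/5.43 = 1.57 m/s. E₁ = y₁ + V₁²/2g = 17.7 m; E₂ = y₂ + V₂²/2g = 5.56 m. ΔE = E₁ − E₂ = 12.1 m.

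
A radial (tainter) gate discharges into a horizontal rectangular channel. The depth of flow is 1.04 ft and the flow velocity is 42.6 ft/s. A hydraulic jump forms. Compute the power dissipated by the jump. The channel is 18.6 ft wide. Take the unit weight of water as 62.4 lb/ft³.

Fr₁ = V₁/√(g·y₁) = 42.6/√(32.2×1.04) = 7.36.
Bélanger equation: y₂/y₁ = ½[√(1 + 8Fr₁²) − 1] = ½[√434.5 − 1] = 9.92.
y₂ = 9.92 × 1.04 = 10.3 ft.
q = V₁·y₁ = 42.6 × 1.04 = 44.3 ft²/s. V₂ = q/y₂ = 44.3/10.3 = 4.29 ft/s. E₁ = y₁ + V₁²/2g = 29.2 ft; E₂ = y₂ + V₂²/2g = 10.6 ft. ΔE = E₁ − E₂ = 18.6 ft.
Q = q·b = 44.3 × 18.6 = 824 cfs. P = γ·Q·ΔE/550 = 62.4 × 824 × 18.6 / 550 = 1740 hp.

P = 1740 hp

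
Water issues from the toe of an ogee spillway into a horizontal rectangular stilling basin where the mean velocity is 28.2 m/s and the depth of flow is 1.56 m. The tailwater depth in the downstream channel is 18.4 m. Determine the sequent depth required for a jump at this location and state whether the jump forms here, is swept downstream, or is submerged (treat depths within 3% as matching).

Fr₁ = V₁/√(g·y₁) = 28.2/√(9.81×1.56) = 7.21.
Sequent-depth ratio: y₂/y₁ = ½[√(1 + 8Fr₁²) − 1] = ½[√416.7 − 1] = 9.71.
y₂ = 9.71 × 1.56 = 15.1 m.
Tailwater y_tw = 18.4 m: y_tw > y₂, so the jump is submerged.

y₂ = 15.1 m; the jump is submerged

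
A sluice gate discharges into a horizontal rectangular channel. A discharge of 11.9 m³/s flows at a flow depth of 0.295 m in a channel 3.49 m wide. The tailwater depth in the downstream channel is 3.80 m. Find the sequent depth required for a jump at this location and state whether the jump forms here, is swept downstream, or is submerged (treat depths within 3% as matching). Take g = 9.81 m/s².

y₂ = 2.69 m; the jump is submerged

q = Q/b = 11.9/3.49 = 3.41 m²/s; V₁ = q/y₁ = 11.6 m/s. Fr₁ = V₁/√(g·y₁) = 6.79.
Bélanger equation: y₂/y₁ = ½[√(1 + 8Fr₁²) − 1] = ½[√370.3 − 1] = 9.12.
y₂ = 9.12 × 0.295 = 2.69 m.
Tailwater y_tw = 3.80 m: y_tw > y₂, so the jump is submerged.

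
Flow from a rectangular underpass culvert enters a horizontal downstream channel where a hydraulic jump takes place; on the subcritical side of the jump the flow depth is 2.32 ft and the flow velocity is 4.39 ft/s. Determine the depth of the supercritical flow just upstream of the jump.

y₁ = 0.870 ft

Fr₂ = V₂/√(g·y₂) = 4.39/√(32.2×2.32) = 0.508.
Applying the sequent-depth relation in reverse, y₁/y₂ = ½[√(1 + 8Fr₂²) − 1] = ½[√3.064 − 1] = 0.375.
y₁ = 0.375 × 2.32 = 0.870 ft.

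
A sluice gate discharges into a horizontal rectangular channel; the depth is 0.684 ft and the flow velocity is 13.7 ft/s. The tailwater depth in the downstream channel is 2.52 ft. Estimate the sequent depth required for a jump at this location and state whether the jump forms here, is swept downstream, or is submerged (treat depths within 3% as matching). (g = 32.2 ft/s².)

y₂ = 2.50 ft; the jump forms here

Fr₁ = V₁/√(g·y₁) = 13.7/√(32.2×0.684) = 2.92.
By Bélanger, y₂/y₁ = ½[√(1 + 8Fr₁²) − 1] = ½[√69.17 − 1] = 3.66.
y₂ = 3.66 × 0.684 = 2.50 ft.
Tailwater y_tw = 2.52 ft: y_tw ≈ y₂, so the jump forms here.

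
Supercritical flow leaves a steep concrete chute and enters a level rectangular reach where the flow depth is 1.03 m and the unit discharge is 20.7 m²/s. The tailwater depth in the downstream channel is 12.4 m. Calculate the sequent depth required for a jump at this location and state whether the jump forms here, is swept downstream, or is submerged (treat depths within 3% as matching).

y₂ = 8.71 m; the jump is submerged

V₁ = q/y₁ = 20.7/1.03 = 20.1 m/s. Fr₁ = V₁/√(g·y₁) = 20.1/√(9.81×1.03) = 6.32.
Bélanger equation: y₂/y₁ = ½[√(1 + 8Fr₁²) − 1] = ½[√320.8 − 1] = 8.46.
y₂ = 8.46 × 1.03 = 8.71 m.
Tailwater y_tw = 12.4 m: y_tw > y₂, so the jump is submerged.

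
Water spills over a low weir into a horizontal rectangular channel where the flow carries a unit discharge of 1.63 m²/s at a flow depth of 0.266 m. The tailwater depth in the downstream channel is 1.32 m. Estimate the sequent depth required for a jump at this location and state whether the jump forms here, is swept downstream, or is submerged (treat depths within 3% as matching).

y₂ = 1.30 m; the jump forms here

V₁ = q/y₁ = 1.63/0.266 = 6.13 m/s. Fr₁ = V₁/√(g·y₁) = 6.13/√(9.81×0.266) = 3.79.
Conjugate-depth relation: y₂/y₁ = ½[√(1 + 8Fr₁²) − 1] = ½[√116.1 − 1] = 4.89.
y₂ = 4.89 × 0.266 = 1.30 m.
Tailwater y_tw = 1.32 m: y_tw ≈ y₂, so the jump forms here.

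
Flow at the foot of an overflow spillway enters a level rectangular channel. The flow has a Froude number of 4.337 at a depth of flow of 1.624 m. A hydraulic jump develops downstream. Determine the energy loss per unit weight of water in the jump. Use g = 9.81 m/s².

ΔE = 7.238 m

Fr₁ = 4.337 (given).
By Bélanger, y₂/y₁ = ½[√(1 + 8Fr₁²) − 1] = ½[√151.48 − 1] = 5.654.
y₂ = 5.654 × 1.624 = 9.182 m.
V₁ = Fr₁·√(g·y₁) = 4.337×√(9.81×1.624) = 17.31 m/s; q = V₁·y₁ = 28.11 m²/s. V₂ = q/y₂ = 28.11/9.182 = 3.062 m/s. E₁ = y₁ + V₁²/2g = 16.90 m; E₂ = y₂ + V₂²/2g = 9.660 m. ΔE = E₁ − E₂ = 7.238 m.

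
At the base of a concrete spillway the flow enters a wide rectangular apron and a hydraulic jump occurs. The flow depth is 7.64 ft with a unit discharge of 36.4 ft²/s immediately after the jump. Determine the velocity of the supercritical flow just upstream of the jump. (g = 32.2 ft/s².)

V₁ = 29.9 ft/s

V₂ = q/y₂ = 36.4/7.64 = 4.76 ft/s; Fr₂ = V₂/√(g·y₂) = 0.304.
Applying the sequent-depth relation in reverse, y₁/y₂ = ½[√(1 + 8Fr₂²) − 1] = ½[√1.738 − 1] = 0.159.
y₁ = 0.159 × 7.64 = 1.22 ft.
V₁ = q/y₁ = 36.4/1.22 = 29.9 ft/s.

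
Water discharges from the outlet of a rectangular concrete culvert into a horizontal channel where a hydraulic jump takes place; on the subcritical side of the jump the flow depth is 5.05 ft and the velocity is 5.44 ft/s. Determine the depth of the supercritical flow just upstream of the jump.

Fr₂ = V₂/√(g·y₂) = 5.44/√(32.2×5.05) = 0.427.
Since the conjugate-depth ratio holds either way, y₁/y₂ = ½[√(1 + 8Fr₂²) − 1] = ½[√2.456 − 1] = 0.284.
y₁ = 0.284 × 5.05 = 1.43 ft.

y₁ = 1.43 ft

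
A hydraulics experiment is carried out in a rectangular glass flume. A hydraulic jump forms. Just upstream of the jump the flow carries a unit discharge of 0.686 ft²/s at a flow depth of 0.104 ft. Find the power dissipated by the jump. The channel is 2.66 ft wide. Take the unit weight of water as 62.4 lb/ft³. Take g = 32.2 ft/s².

P = 0.0553 hp

V₁ = q/y₁ = 0.686/0.104 = 6.60 ft/s. Fr₁ = V₁/√(g·y₁) = 6.60/√(32.2×0.104) = 3.60.
Bélanger equation: y₂/y₁ = ½[√(1 + 8Fr₁²) − 1] = ½[√104.9 − 1] = 4.62.
y₂ = 4.62 × 0.104 = 0.481 ft.
V₂ = q/y₂ = 0.686/0.481 = 1.43 ft/s. E₁ = y₁ + V₁²/2g = 0.780 ft; E₂ = y₂ + V₂²/2g = 0.512 ft. ΔE = E₁ − E₂ = 0.267 ft.
Q = q·b = 0.686 × 2.66 = 1.82 cfs. P = γ·Q·ΔE/550 = 62.4 × 1.82 × 0.267 / 550 = 0.0553 hp.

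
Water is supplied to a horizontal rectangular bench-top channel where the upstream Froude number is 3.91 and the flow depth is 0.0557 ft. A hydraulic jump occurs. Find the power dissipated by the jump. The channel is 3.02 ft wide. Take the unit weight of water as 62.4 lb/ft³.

P = 0.0183 hp

Fr₁ = 3.91 (given).
Conjugate-depth relation: y₂/y₁ = ½[√(1 + 8Fr₁²) − 1] = ½[√123.3 − 1] = 5.05.
y₂ = 5.05 × 0.0557 = 0.281 ft.
V₁ = Fr₁·√(g·y₁) = 3.91×√(32.2×0.0557) = 5.24 ft/s; q = V₁·y₁ = 0.292 ft²/s. V₂ = q/y₂ = 0.292/0.281 = 1.04 ft/s. E₁ = y₁ + V₁²/2g = 0.481 ft; E₂ = y₂ + V₂²/2g = 0.298 ft. ΔE = E₁ − E₂ = 0.183 ft.
Q = q·b = 0.292 × 3.02 = 0.881 cfs. P = γ·Q·ΔE/550 = 62.4 × 0.881 × 0.183 / 550 = 0.0183 hp.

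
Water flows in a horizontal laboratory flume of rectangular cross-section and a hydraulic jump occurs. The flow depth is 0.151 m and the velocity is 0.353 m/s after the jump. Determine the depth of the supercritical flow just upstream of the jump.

Fr₂ = V₂/√(g·y₂) = 0.353/√(9.81×0.151) = 0.290.
The Bélanger relation is symmetric: y₁/y₂ = ½[√(1 + 8Fr₂²) − 1] = ½[√1.673 − 1] = 0.147.
y₁ = 0.147 × 0.151 = 0.0222 m.

y₁ = 0.0222 m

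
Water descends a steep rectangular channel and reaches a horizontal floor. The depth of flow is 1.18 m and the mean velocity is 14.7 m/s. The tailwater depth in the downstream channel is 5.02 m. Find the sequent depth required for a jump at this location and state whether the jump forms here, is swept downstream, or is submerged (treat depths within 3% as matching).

y₂ = 6.64 m; the jump is swept downstream

Fr₁ = V₁/√(g·y₁) = 14.7/√(9.81×1.18) = 4.32.
By Bélanger, y₂/y₁ = ½[√(1 + 8Fr₁²) − 1] = ½[√150.3 − 1] = 5.63.
y₂ = 5.63 × 1.18 = 6.64 m.
Tailwater y_tw = 5.02 m: y_tw < y₂, so the jump is swept downstream.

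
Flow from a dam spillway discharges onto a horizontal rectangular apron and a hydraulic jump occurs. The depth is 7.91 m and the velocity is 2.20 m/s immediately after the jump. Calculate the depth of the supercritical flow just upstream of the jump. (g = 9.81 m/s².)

Fr₂ = V₂/√(g·y₂) = 2.20/√(9.81×7.91) = 0.250.
Applying the sequent-depth relation in reverse, y₁/y₂ = ½[√(1 + 8Fr₂²) − 1] = ½[√1.499 − 1] = 0.112.
y₁ = 0.112 × 7.91 = 0.887 m.

y₁ = 0.887 m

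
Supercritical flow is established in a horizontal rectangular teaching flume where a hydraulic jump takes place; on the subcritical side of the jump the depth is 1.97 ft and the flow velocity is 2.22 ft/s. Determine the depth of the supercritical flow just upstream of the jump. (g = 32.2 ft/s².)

y₁ = 0.269 ft

Fr₂ = V₂/√(g·y₂) = 2.22/√(32.2×1.97) = 0.279.
The Bélanger relation is symmetric: y₁/y₂ = ½[√(1 + 8Fr₂²) − 1] = ½[√1.622 − 1] = 0.137.
y₁ = 0.137 × 1.97 = 0.269 ft.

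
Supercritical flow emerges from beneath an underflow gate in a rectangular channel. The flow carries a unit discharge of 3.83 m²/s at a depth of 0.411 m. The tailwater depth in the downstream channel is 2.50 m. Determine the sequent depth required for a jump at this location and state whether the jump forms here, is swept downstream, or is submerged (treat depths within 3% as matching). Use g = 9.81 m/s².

y₂ = 2.50 m; the jump forms here

V₁ = q/y₁ = 3.83/0.411 = 9.32 m/s. Fr₁ = V₁/√(g·y₁) = 9.32/√(9.81×0.411) = 4.64.
From the momentum equation for a rectangular channel, y₂/y₁ = ½[√(1 + 8Fr₁²) − 1] = ½[√173.3 − 1] = 6.08.
y₂ = 6.08 × 0.411 = 2.50 m.
Tailwater y_tw = 2.50 m: y_tw ≈ y₂, so the jump forms here.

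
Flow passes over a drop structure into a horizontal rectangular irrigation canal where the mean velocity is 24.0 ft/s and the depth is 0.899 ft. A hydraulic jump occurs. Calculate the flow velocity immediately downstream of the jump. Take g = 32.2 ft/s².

Fr₁ = V₁/√(g·y₁) = 24.0/√(32.2×0.899) = 4.46.
Conjugate-depth relation: y₂/y₁ = ½[√(1 + 8Fr₁²) − 1] = ½[√160.2 − 1] = 5.83.
y₂ = 5.83 × 0.899 = 5.24 ft.
q = V₁·y₁ = 24.0 × 0.899 = 21.6 ft²/s.
V₂ = q/y₂ = 21.6/5.24 = 4.12 ft/s.

V₂ = 4.12 ft/s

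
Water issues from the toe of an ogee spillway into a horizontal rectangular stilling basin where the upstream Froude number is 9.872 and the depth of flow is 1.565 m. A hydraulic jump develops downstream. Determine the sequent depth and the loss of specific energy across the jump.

y₂ = 21.08 m; ΔE = 56.32 m

Fr₁ = 9.872 (given).
Sequent-depth ratio: y₂/y₁ = ½[√(1 + 8Fr₁²) − 1] = ½[√780.65 − 1] = 13.47.
y₂ = 13.47 × 1.565 = 21.08 m.
Head loss: ΔE = (y₂ − y₁)³/(4y₁y₂) = (21.08 − 1.565)³/(4×1.565×21.08) = 7433/132.0 = 56.32 m.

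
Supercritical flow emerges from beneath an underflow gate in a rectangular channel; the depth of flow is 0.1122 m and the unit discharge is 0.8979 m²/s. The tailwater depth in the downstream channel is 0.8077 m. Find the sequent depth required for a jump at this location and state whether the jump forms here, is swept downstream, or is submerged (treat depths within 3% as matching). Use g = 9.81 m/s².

V₁ = q/y₁ = 0.8979/0.1122 = 8.003 m/s. Fr₁ = V₁/√(g·y₁) = 8.003/√(9.81×0.1122) = 7.628.
Sequent-depth ratio: y₂/y₁ = ½[√(1 + 8Fr₁²) − 1] = ½[√466.48 − 1] = 10.30.
y₂ = 10.30 × 0.1122 = 1.156 m.
Tailwater y_tw = 0.8077 m: y_tw < y₂, so the jump is swept downstream.

y₂ = 1.156 m; the jump is swept downstream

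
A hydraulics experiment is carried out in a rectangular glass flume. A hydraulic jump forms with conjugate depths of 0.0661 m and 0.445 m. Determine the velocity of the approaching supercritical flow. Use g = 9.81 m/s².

V₁ = 4.11 m/s

For a rectangular channel the momentum equation gives q² = ½·g·y₁·y₂·(y₁ + y₂) = ½×9.81×0.0661×0.445×0.511 = 0.0737.
q = √0.0737 = 0.272 m²/s.
V₁ = q/y₁ = 0.272/0.0661 = 4.11 m/s.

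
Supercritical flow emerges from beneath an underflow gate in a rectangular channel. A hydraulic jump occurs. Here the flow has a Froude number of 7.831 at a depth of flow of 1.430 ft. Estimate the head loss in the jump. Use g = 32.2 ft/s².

ΔE = 29.75 ft

Fr₁ = 7.831 (given).
Conjugate-depth relation: y₂/y₁ = ½[√(1 + 8Fr₁²) − 1] = ½[√491.60 − 1] = 10.59.
y₂ = 10.59 × 1.430 = 15.14 ft.
Head loss: ΔE = (y₂ − y₁)³/(4y₁y₂) = (15.14 − 1.430)³/(4×1.430×15.14) = 2576/86.59 = 29.75 ft.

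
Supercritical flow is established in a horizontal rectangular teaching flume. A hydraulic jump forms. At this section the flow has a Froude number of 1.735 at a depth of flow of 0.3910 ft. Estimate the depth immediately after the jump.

Fr₁ = 1.735 (given).
From the momentum equation for a rectangular channel, y₂/y₁ = ½[√(1 + 8Fr₁²) − 1] = ½[√25.082 − 1] = 2.004.
y₂ = 2.004 × 0.3910 = 0.7836 ft.

y₂ = 0.7836 ft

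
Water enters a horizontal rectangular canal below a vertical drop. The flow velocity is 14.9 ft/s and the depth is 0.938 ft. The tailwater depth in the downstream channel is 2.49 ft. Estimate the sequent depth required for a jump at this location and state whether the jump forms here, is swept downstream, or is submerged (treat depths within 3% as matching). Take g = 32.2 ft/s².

Fr₁ = V₁/√(g·y₁) = 14.9/√(32.2×0.938) = 2.71.
Sequent-depth ratio: y₂/y₁ = ½[√(1 + 8Fr₁²) − 1] = ½[√59.80 − 1] = 3.37.
y₂ = 3.37 × 0.938 = 3.16 ft.
Tailwater y_tw = 2.49 ft: y_tw < y₂, so the jump is swept downstream.

y₂ = 3.16 ft; the jump is swept downstream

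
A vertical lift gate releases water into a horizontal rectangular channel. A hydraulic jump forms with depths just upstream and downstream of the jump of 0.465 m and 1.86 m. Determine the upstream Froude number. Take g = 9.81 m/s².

For a rectangular channel the momentum equation gives q² = ½·g·y₁·y₂·(y₁ + y₂) = ½×9.81×0.465×1.86×2.33 = 9.86.
q = √9.86 = 3.14 m²/s.
V₁ = q/y₁ = 6.75 m/s; Fr₁ = V₁/√(g·y₁) = 3.16.

Fr₁ = 3.16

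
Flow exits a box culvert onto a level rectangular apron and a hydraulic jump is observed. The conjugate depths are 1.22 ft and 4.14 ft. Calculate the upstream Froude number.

For a rectangular channel the momentum equation gives q² = ½·g·y₁·y₂·(y₁ + y₂) = ½×32.2×1.22×4.14×5.36 = 436.
q = √436 = 20.9 ft²/s.
V₁ = q/y₁ = 17.1 ft/s; Fr₁ = V₁/√(g·y₁) = 2.73.

Fr₁ = 2.73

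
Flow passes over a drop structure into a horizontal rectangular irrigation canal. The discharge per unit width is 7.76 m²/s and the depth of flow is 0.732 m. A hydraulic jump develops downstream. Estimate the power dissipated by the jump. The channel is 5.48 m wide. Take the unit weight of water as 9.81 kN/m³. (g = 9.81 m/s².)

V₁ = q/y₁ = 7.76/0.732 = 10.6 m/s. Fr₁ = V₁/√(g·y₁) = 10.6/√(9.81×0.732) = 3.96.
Sequent-depth ratio: y₂/y₁ = ½[√(1 + 8Fr₁²) − 1] = ½[√126.2 − 1] = 5.12.
y₂ = 5.12 × 0.732 = 3.75 m.
V₂ = q/y₂ = 7.76/3.75 = 2.07 m/s. E₁ = y₁ + V₁²/2g = 6.46 m; E₂ = y₂ + V₂²/2g = 3.96 m. ΔE = E₁ − E₂ = 2.50 m.
Q = q·b = 7.76 × 5.48 = 42.5 m³/s. P = γ·Q·ΔE = 9.81 × 42.5 × 2.50 = 1041 kW.

P = 1041 kW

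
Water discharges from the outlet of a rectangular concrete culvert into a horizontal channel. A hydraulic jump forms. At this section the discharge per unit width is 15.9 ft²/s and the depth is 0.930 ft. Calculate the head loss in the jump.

V₁ = q/y₁ = 15.9/0.930 = 17.1 ft/s. Fr₁ = V₁/√(g·y₁) = 17.1/√(32.2×0.930) = 3.12.
Bélanger equation: y₂/y₁ = ½[√(1 + 8Fr₁²) − 1] = ½[√79.09 − 1] = 3.95.
y₂ = 3.95 × 0.930 = 3.67 ft.
Head loss: ΔE = (y₂ − y₁)³/(4y₁y₂) = (3.67 − 0.930)³/(4×0.930×3.67) = 20.6/13.7 = 1.51 ft.

ΔE = 1.51 ft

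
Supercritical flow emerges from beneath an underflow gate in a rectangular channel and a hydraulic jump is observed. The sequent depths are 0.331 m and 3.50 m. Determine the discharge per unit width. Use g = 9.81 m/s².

q = 4.67 m²/s

For a rectangular channel the momentum equation gives q² = ½·g·y₁·y₂·(y₁ + y₂) = ½×9.81×0.331×3.50×3.83 = 21.8.
q = √21.8 = 4.67 m²/s.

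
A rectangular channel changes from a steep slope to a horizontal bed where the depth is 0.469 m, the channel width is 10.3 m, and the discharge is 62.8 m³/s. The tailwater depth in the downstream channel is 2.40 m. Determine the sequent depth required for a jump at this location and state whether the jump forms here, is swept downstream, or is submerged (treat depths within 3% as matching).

y₂ = 3.79 m; the jump is swept downstream

q = Q/b = 62.8/10.3 = 6.10 m²/s; V₁ = q/y₁ = 13.0 m/s. Fr₁ = V₁/√(g·y₁) = 6.06.
Conjugate-depth relation: y₂/y₁ = ½[√(1 + 8Fr₁²) − 1] = ½[√294.9 − 1] = 8.09.
y₂ = 8.09 × 0.469 = 3.79 m.
Tailwater y_tw = 2.40 m: y_tw < y₂, so the jump is swept downstream.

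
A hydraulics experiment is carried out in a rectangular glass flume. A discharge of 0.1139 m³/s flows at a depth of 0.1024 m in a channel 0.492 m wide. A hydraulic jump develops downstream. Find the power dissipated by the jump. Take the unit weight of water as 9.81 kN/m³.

q = Q/b = 0.1139/0.492 = 0.2315 m²/s; V₁ = q/y₁ = 2.261 m/s. Fr₁ = V₁/√(g·y₁) = 2.256.
Bélanger equation: y₂/y₁ = ½[√(1 + 8Fr₁²) − 1] = ½[√41.704 − 1] = 2.729.
y₂ = 2.729 × 0.1024 = 0.2794 m.
V₂ = q/y₂ = 0.2315/0.2794 = 0.8284 m/s. E₁ = y₁ + V₁²/2g = 0.3629 m; E₂ = y₂ + V₂²/2g = 0.3144 m. ΔE = E₁ − E₂ = 0.04848 m.
P = γ·Q·ΔE = 9.81 × 0.1139 × 0.04848 = 0.05417 kW.

P = 0.05417 kW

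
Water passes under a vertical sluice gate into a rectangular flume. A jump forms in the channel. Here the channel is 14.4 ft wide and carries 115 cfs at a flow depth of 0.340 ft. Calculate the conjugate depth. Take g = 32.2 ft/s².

q = Q/b = 115/14.4 = 7.99 ft²/s; V₁ = q/y₁ = 23.5 ft/s. Fr₁ = V₁/√(g·y₁) = 7.10.
Sequent-depth ratio: y₂/y₁ = ½[√(1 + 8Fr₁²) − 1] = ½[√404.2 − 1] = 9.55.
y₂ = 9.55 × 0.340 = 3.25 ft.

y₂ = 3.25 ft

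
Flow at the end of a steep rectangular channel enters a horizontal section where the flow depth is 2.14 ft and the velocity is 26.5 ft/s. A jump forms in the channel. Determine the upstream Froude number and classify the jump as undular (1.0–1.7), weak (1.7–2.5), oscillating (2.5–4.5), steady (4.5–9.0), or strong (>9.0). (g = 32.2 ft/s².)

Fr₁ = V₁/√(g·y₁) = 26.5/√(32.2×2.14) = 3.19.
Fr₁ = 3.19 lies in the oscillating range.

Fr₁ = 3.19; oscillating jump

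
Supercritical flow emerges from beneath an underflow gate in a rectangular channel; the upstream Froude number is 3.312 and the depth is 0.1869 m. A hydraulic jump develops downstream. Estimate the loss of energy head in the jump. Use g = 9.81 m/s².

Fr₁ = 3.312 (given).
From the momentum equation for a rectangular channel, y₂/y₁ = ½[√(1 + 8Fr₁²) − 1] = ½[√88.755 − 1] = 4.210.
y₂ = 4.210 × 0.1869 = 0.7869 m.
Head loss: ΔE = (y₂ − y₁)³/(4y₁y₂) = (0.7869 − 0.1869)³/(4×0.1869×0.7869) = 0.2160/0.5883 = 0.3672 m.

ΔE = 0.3672 m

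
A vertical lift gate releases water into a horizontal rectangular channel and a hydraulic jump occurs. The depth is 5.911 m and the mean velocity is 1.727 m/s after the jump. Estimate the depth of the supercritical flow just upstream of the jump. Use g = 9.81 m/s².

Fr₂ = V₂/√(g·y₂) = 1.727/√(9.81×5.911) = 0.2268.
Since the conjugate-depth ratio holds either way, y₁/y₂ = ½[√(1 + 8Fr₂²) − 1] = ½[√1.4115 − 1] = 0.09403.
y₁ = 0.09403 × 5.911 = 0.5558 m.

y₁ = 0.5558 m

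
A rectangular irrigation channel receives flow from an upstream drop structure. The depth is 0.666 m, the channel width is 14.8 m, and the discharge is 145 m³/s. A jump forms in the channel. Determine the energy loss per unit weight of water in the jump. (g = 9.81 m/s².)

ΔE = 6.41 m

q = Q/b = 145/14.8 = 9.80 m²/s; V₁ = q/y₁ = 14.7 m/s. Fr₁ = V₁/√(g·y₁) = 5.76.
From the momentum equation for a rectangular channel, y₂/y₁ = ½[√(1 + 8Fr₁²) − 1] = ½[√266.0 − 1] = 7.65.
y₂ = 7.65 × 0.666 = 5.10 m.
Head loss: ΔE = (y₂ − y₁)³/(4y₁y₂) = (5.10 − 0.666)³/(4×0.666×5.10) = 87.0/13.6 = 6.41 m.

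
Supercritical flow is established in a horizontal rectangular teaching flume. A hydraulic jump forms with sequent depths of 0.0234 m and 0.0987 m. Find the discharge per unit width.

For a rectangular channel the momentum equation gives q² = ½·g·y₁·y₂·(y₁ + y₂) = ½×9.81×0.0234×0.0987×0.122 = 0.00138.
q = √0.00138 = 0.0372 m²/s.

q = 0.0372 m²/s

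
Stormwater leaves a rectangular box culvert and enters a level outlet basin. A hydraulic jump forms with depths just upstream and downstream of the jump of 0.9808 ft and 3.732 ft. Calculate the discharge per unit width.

For a rectangular channel the momentum equation gives q² = ½·g·y₁·y₂·(y₁ + y₂) = ½×32.2×0.9808×3.732×4.713 = 277.7.
q = √277.7 = 16.67 ft²/s.

q = 16.67 ft²/s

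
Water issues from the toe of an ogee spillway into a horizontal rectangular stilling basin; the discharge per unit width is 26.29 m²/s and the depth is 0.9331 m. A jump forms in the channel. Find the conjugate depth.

y₂ = 11.83 m

V₁ = q/y₁ = 26.29/0.9331 = 28.17 m/s. Fr₁ = V₁/√(g·y₁) = 28.17/√(9.81×0.9331) = 9.312.
From the momentum equation for a rectangular channel, y₂/y₁ = ½[√(1 + 8Fr₁²) − 1] = ½[√694.77 − 1] = 12.68.
y₂ = 12.68 × 0.9331 = 11.83 m.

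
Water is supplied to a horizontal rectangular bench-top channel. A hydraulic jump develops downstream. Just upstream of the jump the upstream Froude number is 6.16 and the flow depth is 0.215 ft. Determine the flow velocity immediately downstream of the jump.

Fr₁ = 6.16 (given).
Conjugate-depth relation: y₂/y₁ = ½[√(1 + 8Fr₁²) − 1] = ½[√304.6 − 1] = 8.23.
y₂ = 8.23 × 0.215 = 1.77 ft.
V₁ = Fr₁·√(g·y₁) = 6.16×√(32.2×0.215) = 16.2 ft/s; q = V₁·y₁ = 3.48 ft²/s.
V₂ = q/y₂ = 3.48/1.77 = 1.97 ft/s.

V₂ = 1.97 ft/s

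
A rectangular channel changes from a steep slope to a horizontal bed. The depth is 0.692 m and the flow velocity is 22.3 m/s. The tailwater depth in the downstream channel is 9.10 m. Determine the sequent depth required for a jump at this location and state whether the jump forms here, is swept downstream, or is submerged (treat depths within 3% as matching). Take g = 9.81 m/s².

y₂ = 8.04 m; the jump is submerged

Fr₁ = V₁/√(g·y₁) = 22.3/√(9.81×0.692) = 8.56.
Bélanger equation: y₂/y₁ = ½[√(1 + 8Fr₁²) − 1] = ½[√587.0 − 1] = 11.6.
y₂ = 11.6 × 0.692 = 8.04 m.
Tailwater y_tw = 9.10 m: y_tw > y₂, so the jump is submerged.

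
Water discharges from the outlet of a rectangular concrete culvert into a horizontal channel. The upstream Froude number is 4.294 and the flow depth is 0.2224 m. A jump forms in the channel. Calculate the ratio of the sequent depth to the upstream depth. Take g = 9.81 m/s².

y₂/y₁ = 5.593

Fr₁ = 4.294 (given).
Sequent-depth ratio: y₂/y₁ = ½[√(1 + 8Fr₁²) − 1] = ½[√148.51 − 1] = 5.593.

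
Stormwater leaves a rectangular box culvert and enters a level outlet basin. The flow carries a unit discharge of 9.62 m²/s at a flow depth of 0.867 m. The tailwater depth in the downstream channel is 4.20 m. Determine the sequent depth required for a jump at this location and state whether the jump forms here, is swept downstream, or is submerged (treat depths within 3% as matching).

y₂ = 4.25 m; the jump forms here

V₁ = q/y₁ = 9.62/0.867 = 11.1 m/s. Fr₁ = V₁/√(g·y₁) = 11.1/√(9.81×0.867) = 3.80.
Bélanger equation: y₂/y₁ = ½[√(1 + 8Fr₁²) − 1] = ½[√116.8 − 1] = 4.90.
y₂ = 4.90 × 0.867 = 4.25 m.
Tailwater y_tw = 4.20 m: y_tw ≈ y₂, so the jump forms here.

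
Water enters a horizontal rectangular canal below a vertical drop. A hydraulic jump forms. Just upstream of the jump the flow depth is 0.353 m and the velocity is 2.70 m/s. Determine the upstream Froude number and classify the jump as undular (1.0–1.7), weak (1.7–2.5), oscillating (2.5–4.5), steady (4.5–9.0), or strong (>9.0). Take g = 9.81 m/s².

Fr₁ = 1.45; undular jump

Fr₁ = V₁/√(g·y₁) = 2.70/√(9.81×0.353) = 1.45.
Fr₁ = 1.45 lies in the undular range.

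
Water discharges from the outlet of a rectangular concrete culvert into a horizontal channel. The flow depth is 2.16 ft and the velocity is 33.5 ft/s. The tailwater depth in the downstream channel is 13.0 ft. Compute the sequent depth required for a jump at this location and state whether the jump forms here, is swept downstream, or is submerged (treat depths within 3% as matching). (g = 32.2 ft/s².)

y₂ = 11.2 ft; the jump is submerged

Fr₁ = V₁/√(g·y₁) = 33.5/√(32.2×2.16) = 4.02.
From the momentum equation for a rectangular channel, y₂/y₁ = ½[√(1 + 8Fr₁²) − 1] = ½[√130.1 − 1] = 5.20.
y₂ = 5.20 × 2.16 = 11.2 ft.
Tailwater y_tw = 13.0 ft: y_tw > y₂, so the jump is submerged.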